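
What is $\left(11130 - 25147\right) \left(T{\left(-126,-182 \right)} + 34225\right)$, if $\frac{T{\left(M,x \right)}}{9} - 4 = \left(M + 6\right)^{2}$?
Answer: $-2296839637$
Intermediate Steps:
$T{\left(M,x \right)} = 36 + 9 \left(6 + M\right)^{2}$ ($T{\left(M,x \right)} = 36 + 9 \left(M + 6\right)^{2} = 36 + 9 \left(6 + M\right)^{2}$)
$\left(11130 - 25147\right) \left(T{\left(-126,-182 \right)} + 34225\right) = \left(11130 - 25147\right) \left(\left(36 + 9 \left(6 - 126\right)^{2}\right) + 34225\right) = - 14017 \left(\left(36 + 9 \left(-120\right)^{2}\right) + 34225\right) = - 14017 \left(\left(36 + 9 \cdot 14400\right) + 34225\right) = - 14017 \left(\left(36 + 129600\right) + 34225\right) = - 14017 \left(129636 + 34225\right) = \left(-14017\right) 163861 = -2296839637$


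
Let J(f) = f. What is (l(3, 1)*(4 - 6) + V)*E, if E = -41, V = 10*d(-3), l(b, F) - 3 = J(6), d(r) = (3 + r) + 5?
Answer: -1312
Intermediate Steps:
d(r) = 8 + r
l(b, F) = 9 (l(b, F) = 3 + 6 = 9)
V = 50 (V = 10*(8 - 3) = 10*5 = 50)
(l(3, 1)*(4 - 6) + V)*E = (9*(4 - 6) + 50)*(-41) = (9*(-2) + 50)*(-41) = (-18 + 50)*(-41) = 32*(-41) = -1312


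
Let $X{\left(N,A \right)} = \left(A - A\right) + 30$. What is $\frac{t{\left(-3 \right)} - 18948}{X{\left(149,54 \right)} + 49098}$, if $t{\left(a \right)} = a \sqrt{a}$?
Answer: $- \frac{1579}{4094} - \frac{i \sqrt{3}}{16376} \approx -0.38569 - 0.00010577 i$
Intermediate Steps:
$X{\left(N,A \right)} = 30$ ($X{\left(N,A \right)} = 0 + 30 = 30$)
$t{\left(a \right)} = a^{\frac{3}{2}}$
$\frac{t{\left(-3 \right)} - 18948}{X{\left(149,54 \right)} + 49098} = \frac{\left(-3\right)^{\frac{3}{2}} - 18948}{30 + 49098} = \frac{- 3 i \sqrt{3} - 18948}{49128} = \left(-18948 - 3 i \sqrt{3}\right) \frac{1}{49128} = - \frac{1579}{4094} - \frac{i \sqrt{3}}{16376}$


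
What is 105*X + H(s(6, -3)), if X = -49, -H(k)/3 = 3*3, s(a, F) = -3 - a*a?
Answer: -5172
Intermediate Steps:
s(a, F) = -3 - a²
H(k) = -27 (H(k) = -9*3 = -3*9 = -27)
105*X + H(s(6, -3)) = 105*(-49) - 27 = -5145 - 27 = -5172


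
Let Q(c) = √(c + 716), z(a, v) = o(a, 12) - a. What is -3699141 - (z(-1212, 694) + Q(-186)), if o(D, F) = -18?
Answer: -3700335 - √530 ≈ -3.7004e+6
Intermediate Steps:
z(a, v) = -18 - a
Q(c) = √(716 + c)
-3699141 - (z(-1212, 694) + Q(-186)) = -3699141 - ((-18 - 1*(-1212)) + √(716 - 186)) = -3699141 - ((-18 + 1212) + √530) = -3699141 - (1194 + √530) = -3699141 + (-1194 - √530) = -3700335 - √530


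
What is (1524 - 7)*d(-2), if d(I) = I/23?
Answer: -3034/23 ≈ -131.91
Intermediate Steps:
d(I) = I/23 (d(I) = I*(1/23) = I/23)
(1524 - 7)*d(-2) = (1524 - 7)*((1/23)*(-2)) = 1517*(-2/23) = -3034/23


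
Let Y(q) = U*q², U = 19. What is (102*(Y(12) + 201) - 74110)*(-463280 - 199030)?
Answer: -149327061840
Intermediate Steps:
Y(q) = 19*q²
(102*(Y(12) + 201) - 74110)*(-463280 - 199030) = (102*(19*12² + 201) - 74110)*(-463280 - 199030) = (102*(19*144 + 201) - 74110)*(-662310) = (102*(2736 + 201) - 74110)*(-662310) = (102*2937 - 74110)*(-662310) = (299574 - 74110)*(-662310) = 225464*(-662310) = -149327061840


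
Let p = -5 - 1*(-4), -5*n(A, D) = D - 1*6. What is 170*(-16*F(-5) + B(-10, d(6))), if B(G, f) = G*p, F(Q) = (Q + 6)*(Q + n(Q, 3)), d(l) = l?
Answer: 13668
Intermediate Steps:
n(A, D) = 6/5 - D/5 (n(A, D) = -(D - 1*6)/5 = -(D - 6)/5 = -(-6 + D)/5 = 6/5 - D/5)
F(Q) = (6 + Q)*(⅗ + Q) (F(Q) = (Q + 6)*(Q + (6/5 - ⅕*3)) = (6 + Q)*(Q + (6/5 - ⅗)) = (6 + Q)*(Q + ⅗) = (6 + Q)*(⅗ + Q))
p = -1 (p = -5 + 4 = -1)
B(G, f) = -G (B(G, f) = G*(-1) = -G)
170*(-16*F(-5) + B(-10, d(6))) = 170*(-16*(18/5 + (-5)² + (33/5)*(-5)) - 1*(-10)) = 170*(-16*(18/5 + 25 - 33) + 10) = 170*(-16*(-22/5) + 10) = 170*(352/5 + 10) = 170*(402/5) = 13668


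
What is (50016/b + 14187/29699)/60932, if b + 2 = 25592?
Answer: 308078419/7718027031020 ≈ 3.9917e-5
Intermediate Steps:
b = 25590 (b = -2 + 25592 = 25590)
(50016/b + 14187/29699)/60932 = (50016/25590 + 14187/29699)/60932 = (50016*(1/25590) + 14187*(1/29699))*(1/60932) = (8336/4265 + 14187/29699)*(1/60932) = (308078419/126666235)*(1/60932) = 308078419/7718027031020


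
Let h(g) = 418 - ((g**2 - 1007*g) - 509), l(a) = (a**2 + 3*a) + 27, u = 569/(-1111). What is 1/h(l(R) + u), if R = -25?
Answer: 1234321/307484202489 ≈ 4.0143e-6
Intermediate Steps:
u = -569/1111 (u = 569*(-1/1111) = -569/1111 ≈ -0.51215)
l(a) = 27 + a**2 + 3*a
h(g) = 927 - g**2 + 1007*g (h(g) = 418 - (-509 + g**2 - 1007*g) = 418 + (509 - g**2 + 1007*g) = 927 - g**2 + 1007*g)
1/h(l(R) + u) = 1/(927 - ((27 + (-25)**2 + 3*(-25)) - 569/1111)**2 + 1007*((27 + (-25)**2 + 3*(-25)) - 569/1111)) = 1/(927 - ((27 + 625 - 75) - 569/1111)**2 + 1007*((27 + 625 - 75) - 569/1111)) = 1/(927 - (577 - 569/1111)**2 + 1007*(577 - 569/1111)) = 1/(927 - (640478/1111)**2 + 1007*(640478/1111)) = 1/(927 - 1*410212068484/1234321 + 644961346/1111) = 1/(927 - 410212068484/1234321 + 644961346/1111) = 1/(307484202489/1234321) = 1234321/307484202489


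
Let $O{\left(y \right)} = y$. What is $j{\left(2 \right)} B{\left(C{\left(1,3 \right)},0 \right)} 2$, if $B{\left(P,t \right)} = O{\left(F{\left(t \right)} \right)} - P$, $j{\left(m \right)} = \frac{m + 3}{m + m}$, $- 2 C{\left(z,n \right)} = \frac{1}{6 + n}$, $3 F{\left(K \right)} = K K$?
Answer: $\frac{5}{36} \approx 0.13889$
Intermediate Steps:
$F{\left(K \right)} = \frac{K^{2}}{3}$ ($F{\left(K \right)} = \frac{K K}{3} = \frac{K^{2}}{3}$)
$C{\left(z,n \right)} = - \frac{1}{2 \left(6 + n\right)}$
$j{\left(m \right)} = \frac{3 + m}{2 m}$
$B{\left(P,t \right)} = - P + \frac{t^{2}}{3}$ ($B{\left(P,t \right)} = \frac{t^{2}}{3} - P = - P + \frac{t^{2}}{3}$)
$j{\left(2 \right)} B{\left(C{\left(1,3 \right)},0 \right)} 2 = \frac{3 + 2}{2 \cdot 2} \left(- \frac{-1}{12 + 2 \cdot 3} + \frac{0^{2}}{3}\right) 2 = \frac{1}{2} \cdot \frac{1}{2} \cdot 5 \left(- \frac{-1}{12 + 6} + \frac{1}{3} \cdot 0\right) 2 = \frac{5 \left(- \frac{-1}{18} + 0\right)}{4} \cdot 2 = \frac{5 \left(\left(-1\right) \left(- \frac{1}{18}\right) + 0\right)}{4} \cdot 2 = \frac{5 \left(\frac{1}{18} + 0\right)}{4} \cdot 2 = \frac{5}{4} \cdot \frac{1}{18} \cdot 2 = \frac{5}{72} \cdot 2 = \frac{5}{36}$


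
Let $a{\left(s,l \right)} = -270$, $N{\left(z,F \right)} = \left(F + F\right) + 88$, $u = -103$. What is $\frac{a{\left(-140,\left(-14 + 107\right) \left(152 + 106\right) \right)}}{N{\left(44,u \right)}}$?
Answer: $\frac{135}{59} \approx 2.2881$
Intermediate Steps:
$N{\left(z,F \right)} = 88 + 2 F$ ($N{\left(z,F \right)} = 2 F + 88 = 88 + 2 F$)
$\frac{a{\left(-140,\left(-14 + 107\right) \left(152 + 106\right) \right)}}{N{\left(44,u \right)}} = - \frac{270}{88 + 2 \left(-103\right)} = - \frac{270}{88 - 206} = - \frac{270}{-118} = \left(-270\right) \left(- \frac{1}{118}\right) = \frac{135}{59}$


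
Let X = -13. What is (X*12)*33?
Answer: -5148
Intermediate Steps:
(X*12)*33 = -13*12*33 = -156*33 = -5148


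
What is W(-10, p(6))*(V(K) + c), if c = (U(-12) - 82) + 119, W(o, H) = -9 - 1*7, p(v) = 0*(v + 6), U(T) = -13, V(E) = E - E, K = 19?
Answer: -384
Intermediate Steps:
V(E) = 0
p(v) = 0 (p(v) = 0*(6 + v) = 0)
W(o, H) = -16 (W(o, H) = -9 - 7 = -16)
c = 24 (c = (-13 - 82) + 119 = -95 + 119 = 24)
W(-10, p(6))*(V(K) + c) = -16*(0 + 24) = -16*24 = -384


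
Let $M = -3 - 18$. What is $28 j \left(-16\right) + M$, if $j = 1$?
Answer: $-469$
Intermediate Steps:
$M = -21$ ($M = -3 - 18 = -21$)
$28 j \left(-16\right) + M = 28 \cdot 1 \left(-16\right) - 21 = 28 \left(-16\right) - 21 = -448 - 21 = -469$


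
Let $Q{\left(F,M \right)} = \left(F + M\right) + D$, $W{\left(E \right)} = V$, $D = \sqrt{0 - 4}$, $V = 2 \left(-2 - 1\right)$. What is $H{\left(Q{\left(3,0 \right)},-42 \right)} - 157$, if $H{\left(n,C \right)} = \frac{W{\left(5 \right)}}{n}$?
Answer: $- \frac{2059}{13} + \frac{12 i}{13} \approx -158.38 + 0.92308 i$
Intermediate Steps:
$V = -6$ ($V = 2 \left(-3\right) = -6$)
$D = 2 i$ ($D = \sqrt{-4} = 2 i \approx 2.0 i$)
$W{\left(E \right)} = -6$
$Q{\left(F,M \right)} = F + M + 2 i$ ($Q{\left(F,M \right)} = \left(F + M\right) + 2 i = F + M + 2 i$)
$H{\left(n,C \right)} = - \frac{6}{n}$
$H{\left(Q{\left(3,0 \right)},-42 \right)} - 157 = - \frac{6}{3 + 0 + 2 i} - 157 = - \frac{6}{3 + 2 i} - 157 = - 6 \frac{3 - 2 i}{13} - 157 = - \frac{6 \left(3 - 2 i\right)}{13} - 157 = -157 - \frac{6 \left(3 - 2 i\right)}{13}$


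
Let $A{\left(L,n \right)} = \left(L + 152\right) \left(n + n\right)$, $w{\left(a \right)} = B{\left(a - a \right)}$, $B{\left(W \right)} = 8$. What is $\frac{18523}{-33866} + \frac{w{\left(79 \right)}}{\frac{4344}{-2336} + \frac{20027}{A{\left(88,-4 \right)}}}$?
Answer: $- \frac{69881192033}{58337944126} \approx -1.1979$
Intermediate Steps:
$w{\left(a \right)} = 8$
$A{\left(L,n \right)} = 2 n \left(152 + L\right)$ ($A{\left(L,n \right)} = \left(152 + L\right) 2 n = 2 n \left(152 + L\right)$)
$\frac{18523}{-33866} + \frac{w{\left(79 \right)}}{\frac{4344}{-2336} + \frac{20027}{A{\left(88,-4 \right)}}} = \frac{18523}{-33866} + \frac{8}{\frac{4344}{-2336} + \frac{20027}{2 \left(-4\right) \left(152 + 88\right)}} = 18523 \left(- \frac{1}{33866}\right) + \frac{8}{4344 \left(- \frac{1}{2336}\right) + \frac{20027}{2 \left(-4\right) 240}} = - \frac{18523}{33866} + \frac{8}{- \frac{543}{292} + \frac{20027}{-1920}} = - \frac{18523}{33866} + \frac{8}{- \frac{543}{292} + 20027 \left(- \frac{1}{1920}\right)} = - \frac{18523}{33866} + \frac{8}{- \frac{543}{292} - \frac{20027}{1920}} = - \frac{18523}{33866} + \frac{8}{- \frac{1722611}{140160}} = - \frac{18523}{33866} + 8 \left(- \frac{140160}{1722611}\right) = - \frac{18523}{33866} - \frac{1121280}{1722611} = - \frac{69881192033}{58337944126}$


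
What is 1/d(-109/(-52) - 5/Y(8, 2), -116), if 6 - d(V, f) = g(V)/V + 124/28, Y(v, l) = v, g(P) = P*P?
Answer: 728/73 ≈ 9.9726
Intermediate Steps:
g(P) = P²
d(V, f) = 11/7 - V (d(V, f) = 6 - (V²/V + 124/28) = 6 - (V + 124*(1/28)) = 6 - (V + 31/7) = 6 - (31/7 + V) = 6 + (-31/7 - V) = 11/7 - V)
1/d(-109/(-52) - 5/Y(8, 2), -116) = 1/(11/7 - (-109/(-52) - 5/8)) = 1/(11/7 - (-109*(-1/52) - 5*⅛)) = 1/(11/7 - (109/52 - 5/8)) = 1/(11/7 - 1*153/104) = 1/(11/7 - 153/104) = 1/(73/728) = 728/73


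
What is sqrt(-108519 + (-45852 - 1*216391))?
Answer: I*sqrt(370762) ≈ 608.9*I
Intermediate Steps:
sqrt(-108519 + (-45852 - 1*216391)) = sqrt(-108519 + (-45852 - 216391)) = sqrt(-108519 - 262243) = sqrt(-370762) = I*sqrt(370762)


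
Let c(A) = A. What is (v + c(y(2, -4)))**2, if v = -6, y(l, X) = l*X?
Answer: 196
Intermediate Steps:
y(l, X) = X*l
(v + c(y(2, -4)))**2 = (-6 - 4*2)**2 = (-6 - 8)**2 = (-14)**2 = 196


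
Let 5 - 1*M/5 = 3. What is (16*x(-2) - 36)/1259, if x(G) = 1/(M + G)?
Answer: -34/1259 ≈ -0.027006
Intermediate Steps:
M = 10 (M = 25 - 5*3 = 25 - 15 = 10)
x(G) = 1/(10 + G)
(16*x(-2) - 36)/1259 = (16/(10 - 2) - 36)/1259 = (16/8 - 36)*(1/1259) = (16*(1/8) - 36)*(1/1259) = (2 - 36)*(1/1259) = -34*1/1259 = -34/1259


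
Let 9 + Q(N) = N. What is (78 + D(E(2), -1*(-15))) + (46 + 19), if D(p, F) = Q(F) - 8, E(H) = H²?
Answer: 141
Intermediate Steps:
Q(N) = -9 + N
D(p, F) = -17 + F (D(p, F) = (-9 + F) - 8 = -17 + F)
(78 + D(E(2), -1*(-15))) + (46 + 19) = (78 + (-17 - 1*(-15))) + (46 + 19) = (78 + (-17 + 15)) + 65 = (78 - 2) + 65 = 76 + 65 = 141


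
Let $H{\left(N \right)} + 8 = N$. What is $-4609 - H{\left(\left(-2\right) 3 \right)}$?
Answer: $-4595$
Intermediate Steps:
$H{\left(N \right)} = -8 + N$
$-4609 - H{\left(\left(-2\right) 3 \right)} = -4609 - \left(-8 - 6\right) = -4609 - -14 = -4609 + 14 = -4595$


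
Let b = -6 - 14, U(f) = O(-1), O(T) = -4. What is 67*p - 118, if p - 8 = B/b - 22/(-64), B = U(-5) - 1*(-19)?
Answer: 12505/32 ≈ 390.78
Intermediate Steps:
U(f) = -4
B = 15 (B = -4 - 1*(-19) = -4 + 19 = 15)
b = -20
p = 243/32 (p = 8 + (15/(-20) - 22/(-64)) = 8 + (15*(-1/20) - 22*(-1/64)) = 8 + (-¾ + 11/32) = 8 - 13/32 = 243/32 ≈ 7.5938)
67*p - 118 = 67*(243/32) - 118 = 16281/32 - 118 = 12505/32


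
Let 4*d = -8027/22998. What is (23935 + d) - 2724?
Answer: 1951234285/91992 ≈ 21211.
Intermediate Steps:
d = -8027/91992 (d = (-8027/22998)/4 = (-8027*1/22998)/4 = (1/4)*(-8027/22998) = -8027/91992 ≈ -0.087258)
(23935 + d) - 2724 = (23935 - 8027/91992) - 2724 = 2201820493/91992 - 2724 = 1951234285/91992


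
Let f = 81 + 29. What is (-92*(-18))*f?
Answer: 182160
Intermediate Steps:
f = 110
(-92*(-18))*f = -92*(-18)*110 = 1656*110 = 182160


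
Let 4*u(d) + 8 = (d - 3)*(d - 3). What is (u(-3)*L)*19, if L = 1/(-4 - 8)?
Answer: -133/12 ≈ -11.083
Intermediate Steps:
L = -1/12 (L = 1/(-12) = -1/12 ≈ -0.083333)
u(d) = -2 + (-3 + d)²/4 (u(d) = -2 + ((d - 3)*(d - 3))/4 = -2 + ((-3 + d)*(-3 + d))/4 = -2 + (-3 + d)²/4)
(u(-3)*L)*19 = ((-2 + (-3 - 3)²/4)*(-1/12))*19 = ((-2 + (¼)*(-6)²)*(-1/12))*19 = ((-2 + (¼)*36)*(-1/12))*19 = ((-2 + 9)*(-1/12))*19 = (7*(-1/12))*19 = -7/12*19 = -133/12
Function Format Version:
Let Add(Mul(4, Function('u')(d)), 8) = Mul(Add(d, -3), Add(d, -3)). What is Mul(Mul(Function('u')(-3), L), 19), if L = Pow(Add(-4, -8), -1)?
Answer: Rational(-133, 12) ≈ -11.083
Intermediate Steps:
L = Rational(-1, 12) (L = Pow(-12, -1) = Rational(-1, 12) ≈ -0.083333)
Function('u')(d) = Add(-2, Mul(Rational(1, 4), Pow(Add(-3, d), 2))) (Function('u')(d) = Add(-2, Mul(Rational(1, 4), Mul(Add(d, -3), Add(d, -3)))) = Add(-2, Mul(Rational(1, 4), Mul(Add(-3, d), Add(-3, d)))) = Add(-2, Mul(Rational(1, 4), Pow(Add(-3, d), 2))))
Mul(Mul(Function('u')(-3), L), 19) = Mul(Mul(Add(-2, Mul(Rational(1, 4), Pow(Add(-3, -3), 2))), Rational(-1, 12)), 19) = Mul(Mul(Add(-2, Mul(Rational(1, 4), Pow(-6, 2))), Rational(-1, 12)), 19) = Mul(Mul(Add(-2, Mul(Rational(1, 4), 36)), Rational(-1, 12)), 19) = Mul(Mul(Add(-2, 9), Rational(-1, 12)), 19) = Mul(Mul(7, Rational(-1, 12)), 19) = Mul(Rational(-7, 12), 19) = Rational(-133, 12)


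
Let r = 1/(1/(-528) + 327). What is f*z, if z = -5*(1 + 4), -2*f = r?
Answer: 1320/34531 ≈ 0.038227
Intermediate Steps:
r = 528/172655 (r = 1/(-1/528 + 327) = 1/(172655/528) = 528/172655 ≈ 0.0030581)
f = -264/172655 (f = -½*528/172655 = -264/172655 ≈ -0.0015291)
z = -25 (z = -5*5 = -25)
f*z = -264/172655*(-25) = 1320/34531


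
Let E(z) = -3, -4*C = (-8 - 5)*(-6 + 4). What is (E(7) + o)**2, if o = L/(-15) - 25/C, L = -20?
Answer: 7225/1521 ≈ 4.7502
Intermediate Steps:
C = -13/2 (C = -(-8 - 5)*(-6 + 4)/4 = -(-13)*(-2)/4 = -1/4*26 = -13/2 ≈ -6.5000)
o = 202/39 (o = -20/(-15) - 25/(-13/2) = -20*(-1/15) - 25*(-2/13) = 4/3 + 50/13 = 202/39 ≈ 5.1795)
(E(7) + o)**2 = (-3 + 202/39)**2 = (85/39)**2 = 7225/1521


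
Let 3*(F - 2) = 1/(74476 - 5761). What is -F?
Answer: -412291/206145 ≈ -2.0000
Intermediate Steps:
F = 412291/206145 (F = 2 + 1/(3*(74476 - 5761)) = 2 + (⅓)/68715 = 2 + (⅓)*(1/68715) = 2 + 1/206145 = 412291/206145 ≈ 2.0000)
-F = -1*412291/206145 = -412291/206145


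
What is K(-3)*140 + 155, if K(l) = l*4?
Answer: -1525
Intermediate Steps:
K(l) = 4*l
K(-3)*140 + 155 = (4*(-3))*140 + 155 = -12*140 + 155 = -1680 + 155 = -1525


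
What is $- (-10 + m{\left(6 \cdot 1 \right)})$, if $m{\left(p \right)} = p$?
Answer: $4$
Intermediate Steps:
$- (-10 + m{\left(6 \cdot 1 \right)}) = - (-10 + 6 \cdot 1) = - (-10 + 6) = \left(-1\right) \left(-4\right) = 4$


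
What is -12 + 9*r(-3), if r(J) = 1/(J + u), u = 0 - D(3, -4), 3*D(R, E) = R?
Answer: -57/4 ≈ -14.250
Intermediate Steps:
D(R, E) = R/3
u = -1 (u = 0 - 3/3 = 0 - 1*1 = 0 - 1 = -1)
r(J) = 1/(-1 + J) (r(J) = 1/(J - 1) = 1/(-1 + J))
-12 + 9*r(-3) = -12 + 9/(-1 - 3) = -12 + 9/(-4) = -12 + 9*(-1/4) = -12 - 9/4 = -57/4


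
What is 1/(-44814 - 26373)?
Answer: -1/71187 ≈ -1.4048e-5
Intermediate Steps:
1/(-44814 - 26373) = 1/(-71187) = -1/71187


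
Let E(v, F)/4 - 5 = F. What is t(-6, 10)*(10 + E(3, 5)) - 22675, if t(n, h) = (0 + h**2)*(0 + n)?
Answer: -52675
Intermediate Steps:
E(v, F) = 20 + 4*F
t(n, h) = n*h**2 (t(n, h) = h**2*n = n*h**2)
t(-6, 10)*(10 + E(3, 5)) - 22675 = (-6*10**2)*(10 + (20 + 4*5)) - 22675 = (-6*100)*(10 + (20 + 20)) - 22675 = -600*(10 + 40) - 22675 = -600*50 - 22675 = -30000 - 22675 = -52675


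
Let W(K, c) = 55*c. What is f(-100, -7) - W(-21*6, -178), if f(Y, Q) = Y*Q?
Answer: 10490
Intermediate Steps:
f(Y, Q) = Q*Y
f(-100, -7) - W(-21*6, -178) = -7*(-100) - 55*(-178) = 700 - 1*(-9790) = 700 + 9790 = 10490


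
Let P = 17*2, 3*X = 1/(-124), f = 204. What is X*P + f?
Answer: 37927/186 ≈ 203.91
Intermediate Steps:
X = -1/372 (X = (⅓)/(-124) = (⅓)*(-1/124) = -1/372 ≈ -0.0026882)
P = 34
X*P + f = -1/372*34 + 204 = -17/186 + 204 = 37927/186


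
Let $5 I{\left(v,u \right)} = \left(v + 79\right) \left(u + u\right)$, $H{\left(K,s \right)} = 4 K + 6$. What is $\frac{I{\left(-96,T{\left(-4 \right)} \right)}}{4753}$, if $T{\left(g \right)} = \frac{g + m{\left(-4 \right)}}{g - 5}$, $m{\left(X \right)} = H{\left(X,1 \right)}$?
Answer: $- \frac{68}{30555} \approx -0.0022255$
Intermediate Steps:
$H{\left(K,s \right)} = 6 + 4 K$
$m{\left(X \right)} = 6 + 4 X$
$T{\left(g \right)} = \frac{-10 + g}{-5 + g}$ ($T{\left(g \right)} = \frac{g + \left(6 + 4 \left(-4\right)\right)}{g - 5} = \frac{g + \left(6 - 16\right)}{-5 + g} = \frac{g - 10}{-5 + g} = \frac{-10 + g}{-5 + g}$)
$I{\left(v,u \right)} = \frac{2 u \left(79 + v\right)}{5}$ ($I{\left(v,u \right)} = \frac{\left(v + 79\right) \left(u + u\right)}{5} = \frac{\left(79 + v\right) 2 u}{5} = \frac{2 u \left(79 + v\right)}{5}$)
$\frac{I{\left(-96,T{\left(-4 \right)} \right)}}{4753} = \frac{\frac{2}{5} \frac{-10 - 4}{-5 - 4} \left(79 - 96\right)}{4753} = \frac{2}{5} \frac{1}{-9} \left(-14\right) \left(-17\right) \frac{1}{4753} = \frac{2}{5} \left(\left(- \frac{1}{9}\right) \left(-14\right)\right) \left(-17\right) \frac{1}{4753} = \frac{2}{5} \cdot \frac{14}{9} \left(-17\right) \frac{1}{4753} = \left(- \frac{476}{45}\right) \frac{1}{4753} = - \frac{68}{30555}$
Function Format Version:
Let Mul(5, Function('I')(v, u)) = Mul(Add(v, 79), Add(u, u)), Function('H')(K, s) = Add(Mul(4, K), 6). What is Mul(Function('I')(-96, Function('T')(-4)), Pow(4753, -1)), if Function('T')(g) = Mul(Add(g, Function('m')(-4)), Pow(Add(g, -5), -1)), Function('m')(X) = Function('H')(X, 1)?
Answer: Rational(-68, 30555) ≈ -0.0022255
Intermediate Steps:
Function('H')(K, s) = Add(6, Mul(4, K))
Function('m')(X) = Add(6, Mul(4, X))
Function('T')(g) = Mul(Pow(Add(-5, g), -1), Add(-10, g)) (Function('T')(g) = Mul(Add(g, Add(6, Mul(4, -4))), Pow(Add(g, -5), -1)) = Mul(Add(g, Add(6, -16)), Pow(Add(-5, g), -1)) = Mul(Add(g, -10), Pow(Add(-5, g), -1)) = Mul(Add(-10, g), Pow(Add(-5, g), -1)) = Mul(Pow(Add(-5, g), -1), Add(-10, g)))
Function('I')(v, u) = Mul(Rational(2, 5), u, Add(79, v)) (Function('I')(v, u) = Mul(Rational(1, 5), Mul(Add(v, 79), Add(u, u))) = Mul(Rational(1, 5), Mul(Add(79, v), Mul(2, u))) = Mul(Rational(1, 5), Mul(2, u, Add(79, v))) = Mul(Rational(2, 5), u, Add(79, v)))
Mul(Function('I')(-96, Function('T')(-4)), Pow(4753, -1)) = Mul(Mul(Rational(2, 5), Mul(Pow(Add(-5, -4), -1), Add(-10, -4)), Add(79, -96)), Pow(4753, -1)) = Mul(Mul(Rational(2, 5), Mul(Pow(-9, -1), -14), -17), Rational(1, 4753)) = Mul(Mul(Rational(2, 5), Mul(Rational(-1, 9), -14), -17), Rational(1, 4753)) = Mul(Mul(Rational(2, 5), Rational(14, 9), -17), Rational(1, 4753)) = Mul(Rational(-476, 45), Rational(1, 4753)) = Rational(-68, 30555)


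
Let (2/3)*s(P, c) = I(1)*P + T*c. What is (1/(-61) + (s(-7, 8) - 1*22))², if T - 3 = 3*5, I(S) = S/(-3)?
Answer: 580472649/14884 ≈ 39000.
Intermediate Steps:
I(S) = -S/3 (I(S) = S*(-⅓) = -S/3)
T = 18 (T = 3 + 3*5 = 3 + 15 = 18)
s(P, c) = 27*c - P/2 (s(P, c) = 3*((-⅓*1)*P + 18*c)/2 = 3*(-P/3 + 18*c)/2 = 3*(18*c - P/3)/2 = 27*c - P/2)
(1/(-61) + (s(-7, 8) - 1*22))² = (1/(-61) + ((27*8 - ½*(-7)) - 1*22))² = (-1/61 + ((216 + 7/2) - 22))² = (-1/61 + (439/2 - 22))² = (-1/61 + 395/2)² = (24093/122)² = 580472649/14884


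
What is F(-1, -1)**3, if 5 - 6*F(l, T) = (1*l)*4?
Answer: 27/8 ≈ 3.3750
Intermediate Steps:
F(l, T) = 5/6 - 2*l/3 (F(l, T) = 5/6 - 1*l*4/6 = 5/6 - l*4/6 = 5/6 - 2*l/3)
F(-1, -1)**3 = (5/6 - 2/3*(-1))**3 = (5/6 + 2/3)**3 = (3/2)**3 = 27/8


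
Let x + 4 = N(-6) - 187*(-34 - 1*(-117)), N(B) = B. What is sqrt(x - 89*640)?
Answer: I*sqrt(72491) ≈ 269.24*I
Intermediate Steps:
x = -15531 (x = -4 + (-6 - 187*(-34 - 1*(-117))) = -4 + (-6 - 187*(-34 + 117)) = -4 + (-6 - 187*83) = -4 + (-6 - 15521) = -4 - 15527 = -15531)
sqrt(x - 89*640) = sqrt(-15531 - 89*640) = sqrt(-15531 - 56960) = sqrt(-72491) = I*sqrt(72491)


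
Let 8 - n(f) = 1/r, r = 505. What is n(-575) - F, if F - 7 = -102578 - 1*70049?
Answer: 87177139/505 ≈ 1.7263e+5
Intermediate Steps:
F = -172620 (F = 7 + (-102578 - 1*70049) = 7 + (-102578 - 70049) = 7 - 172627 = -172620)
n(f) = 4039/505 (n(f) = 8 - 1/505 = 4039/505)
n(-575) - F = 4039/505 - 1*(-172620) = 4039/505 + 172620 = 87177139/505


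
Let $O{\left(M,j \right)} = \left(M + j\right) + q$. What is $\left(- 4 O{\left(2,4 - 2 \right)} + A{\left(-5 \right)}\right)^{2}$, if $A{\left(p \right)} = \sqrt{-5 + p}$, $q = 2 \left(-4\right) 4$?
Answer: $12534 + 224 i \sqrt{10} \approx 12534.0 + 708.35 i$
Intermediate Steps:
$q = -32$ ($q = \left(-8\right) 4 = -32$)
$O{\left(M,j \right)} = -32 + M + j$ ($O{\left(M,j \right)} = \left(M + j\right) - 32 = -32 + M + j$)
$\left(- 4 O{\left(2,4 - 2 \right)} + A{\left(-5 \right)}\right)^{2} = \left(- 4 \left(-32 + 2 + \left(4 - 2\right)\right) + \sqrt{-5 - 5}\right)^{2} = \left(- 4 \left(-32 + 2 + 2\right) + \sqrt{-10}\right)^{2} = \left(\left(-4\right) \left(-28\right) + i \sqrt{10}\right)^{2} = \left(112 + i \sqrt{10}\right)^{2}$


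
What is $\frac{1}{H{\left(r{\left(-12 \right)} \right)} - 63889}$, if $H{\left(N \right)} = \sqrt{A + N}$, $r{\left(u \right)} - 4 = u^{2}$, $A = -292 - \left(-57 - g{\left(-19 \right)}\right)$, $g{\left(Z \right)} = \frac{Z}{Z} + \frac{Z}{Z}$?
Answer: $- \frac{63889}{4081804406} - \frac{i \sqrt{85}}{4081804406} \approx -1.5652 \cdot 10^{-5} - 2.2587 \cdot 10^{-9} i$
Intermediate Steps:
$g{\left(Z \right)} = 2$ ($g{\left(Z \right)} = 1 + 1 = 2$)
$A = -233$ ($A = -292 - \left(-57 - 2\right) = -292 - -59 = -292 + 59 = -233$)
$r{\left(u \right)} = 4 + u^{2}$
$H{\left(N \right)} = \sqrt{-233 + N}$
$\frac{1}{H{\left(r{\left(-12 \right)} \right)} - 63889} = \frac{1}{\sqrt{-233 + \left(4 + \left(-12\right)^{2}\right)} - 63889} = \frac{1}{\sqrt{-233 + \left(4 + 144\right)} - 63889} = \frac{1}{\sqrt{-233 + 148} - 63889} = \frac{1}{\sqrt{-85} - 63889} = \frac{1}{i \sqrt{85} - 63889} = \frac{1}{-63889 + i \sqrt{85}}$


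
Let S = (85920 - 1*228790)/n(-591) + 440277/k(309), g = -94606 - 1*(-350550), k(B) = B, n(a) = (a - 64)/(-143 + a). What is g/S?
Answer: -3453452392/2141026119 ≈ -1.6130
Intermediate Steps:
n(a) = (-64 + a)/(-143 + a)
g = 255944 (g = -94606 + 350550 = 255944)
S = -2141026119/13493 (S = (85920 - 1*228790)/(((-64 - 591)/(-143 - 591))) + 440277/309 = (85920 - 228790)/((-655/(-734))) + 440277*(1/309) = -142870/((-1/734*(-655))) + 146759/103 = -142870/655/734 + 146759/103 = -142870*734/655 + 146759/103 = -20973316/131 + 146759/103 = -2141026119/13493 ≈ -1.5868e+5)
g/S = 255944/(-2141026119/13493) = 255944*(-13493/2141026119) = -3453452392/2141026119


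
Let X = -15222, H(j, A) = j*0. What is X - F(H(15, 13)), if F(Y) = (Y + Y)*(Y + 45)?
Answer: -15222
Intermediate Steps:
H(j, A) = 0
F(Y) = 2*Y*(45 + Y) (F(Y) = (2*Y)*(45 + Y) = 2*Y*(45 + Y))
X - F(H(15, 13)) = -15222 - 2*0*(45 + 0) = -15222 - 2*0*45 = -15222 - 1*0 = -15222 + 0 = -15222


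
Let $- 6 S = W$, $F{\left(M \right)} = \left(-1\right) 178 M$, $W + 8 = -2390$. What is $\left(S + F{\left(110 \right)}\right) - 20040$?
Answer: $- \frac{117661}{3} \approx -39220.0$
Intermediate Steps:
$W = -2398$ ($W = -8 - 2390 = -2398$)
$F{\left(M \right)} = - 178 M$
$S = \frac{1199}{3}$ ($S = \left(- \frac{1}{6}\right) \left(-2398\right) = \frac{1199}{3} \approx 399.67$)
$\left(S + F{\left(110 \right)}\right) - 20040 = \left(\frac{1199}{3} - 19580\right) - 20040 = - \frac{57541}{3} - 20040 = - \frac{117661}{3}$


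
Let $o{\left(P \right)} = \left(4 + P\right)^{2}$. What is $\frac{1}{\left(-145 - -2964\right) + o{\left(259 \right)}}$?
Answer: $\frac{1}{71988} \approx 1.3891 \cdot 10^{-5}$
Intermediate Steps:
$\frac{1}{\left(-145 - -2964\right) + o{\left(259 \right)}} = \frac{1}{\left(-145 - -2964\right) + \left(4 + 259\right)^{2}} = \frac{1}{\left(-145 + 2964\right) + 263^{2}} = \frac{1}{2819 + 69169} = \frac{1}{71988}$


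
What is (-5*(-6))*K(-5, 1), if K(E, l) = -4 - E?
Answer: 30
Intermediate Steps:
(-5*(-6))*K(-5, 1) = (-5*(-6))*(-4 - 1*(-5)) = 30*(-4 + 5) = 30*1 = 30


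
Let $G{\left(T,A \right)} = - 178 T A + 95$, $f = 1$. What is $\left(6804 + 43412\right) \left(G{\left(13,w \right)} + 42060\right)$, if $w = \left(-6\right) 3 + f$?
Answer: $4092252488$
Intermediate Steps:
$w = -17$ ($w = \left(-6\right) 3 + 1 = -18 + 1 = -17$)
$G{\left(T,A \right)} = 95 - 178 A T$ ($G{\left(T,A \right)} = - 178 A T + 95 = 95 - 178 A T$)
$\left(6804 + 43412\right) \left(G{\left(13,w \right)} + 42060\right) = \left(6804 + 43412\right) \left(\left(95 - \left(-3026\right) 13\right) + 42060\right) = 50216 \left(\left(95 + 39338\right) + 42060\right) = 50216 \left(39433 + 42060\right) = 50216 \cdot 81493 = 4092252488$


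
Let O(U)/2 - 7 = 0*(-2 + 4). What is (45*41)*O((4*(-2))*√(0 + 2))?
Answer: 25830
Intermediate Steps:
O(U) = 14 (O(U) = 14 + 2*(0*(-2 + 4)) = 14 + 2*(0*2) = 14 + 2*0 = 14 + 0 = 14)
(45*41)*O((4*(-2))*√(0 + 2)) = (45*41)*14 = 1845*14 = 25830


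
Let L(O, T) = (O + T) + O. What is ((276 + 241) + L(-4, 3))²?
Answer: 262144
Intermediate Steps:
L(O, T) = T + 2*O
((276 + 241) + L(-4, 3))² = ((276 + 241) + (3 + 2*(-4)))² = (517 + (3 - 8))² = (517 - 5)² = 512² = 262144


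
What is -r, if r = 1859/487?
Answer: -1859/487 ≈ -3.8172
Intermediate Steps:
r = 1859/487 (r = 1859*(1/487) = 1859/487 ≈ 3.8172)
-r = -1*1859/487 = -1859/487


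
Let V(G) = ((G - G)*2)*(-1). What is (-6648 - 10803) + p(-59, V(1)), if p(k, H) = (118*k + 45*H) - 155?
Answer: -24568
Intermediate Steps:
V(G) = 0 (V(G) = (0*2)*(-1) = 0*(-1) = 0)
p(k, H) = -155 + 45*H + 118*k (p(k, H) = (45*H + 118*k) - 155 = -155 + 45*H + 118*k)
(-6648 - 10803) + p(-59, V(1)) = (-6648 - 10803) + (-155 + 45*0 + 118*(-59)) = -17451 + (-155 + 0 - 6962) = -17451 - 7117 = -24568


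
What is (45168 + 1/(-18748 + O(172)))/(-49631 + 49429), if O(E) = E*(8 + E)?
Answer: -551591617/2466824 ≈ -223.60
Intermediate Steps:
(45168 + 1/(-18748 + O(172)))/(-49631 + 49429) = (45168 + 1/(-18748 + 172*(8 + 172)))/(-49631 + 49429) = (45168 + 1/(-18748 + 172*180))/(-202) = (45168 + 1/(-18748 + 30960))*(-1/202) = (45168 + 1/12212)*(-1/202) = (551591617/12212)*(-1/202) = -551591617/2466824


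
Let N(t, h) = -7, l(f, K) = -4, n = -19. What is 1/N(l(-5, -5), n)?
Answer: -⅐ ≈ -0.14286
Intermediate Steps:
1/N(l(-5, -5), n) = 1/(-7) = -⅐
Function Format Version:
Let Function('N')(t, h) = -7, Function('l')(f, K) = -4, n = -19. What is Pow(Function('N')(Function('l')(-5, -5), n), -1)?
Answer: Rational(-1, 7) ≈ -0.14286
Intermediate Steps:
Pow(Function('N')(Function('l')(-5, -5), n), -1) = Pow(-7, -1) = Rational(-1, 7)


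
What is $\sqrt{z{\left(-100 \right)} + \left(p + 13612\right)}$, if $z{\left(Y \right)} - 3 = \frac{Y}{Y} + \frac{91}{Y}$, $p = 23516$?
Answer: $\frac{\sqrt{3713109}}{10} \approx 192.69$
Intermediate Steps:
$z{\left(Y \right)} = 4 + \frac{91}{Y}$ ($z{\left(Y \right)} = 3 + \left(\frac{Y}{Y} + \frac{91}{Y}\right) = 3 + \left(1 + \frac{91}{Y}\right) = 4 + \frac{91}{Y}$)
$\sqrt{z{\left(-100 \right)} + \left(p + 13612\right)} = \sqrt{\left(4 + \frac{91}{-100}\right) + \left(23516 + 13612\right)} = \sqrt{\left(4 + 91 \left(- \frac{1}{100}\right)\right) + 37128} = \sqrt{\left(4 - \frac{91}{100}\right) + 37128} = \sqrt{\frac{309}{100} + 37128} = \sqrt{\frac{3713109}{100}} = \frac{\sqrt{3713109}}{10}$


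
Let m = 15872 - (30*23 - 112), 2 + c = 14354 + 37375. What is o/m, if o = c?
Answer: 51727/15294 ≈ 3.3822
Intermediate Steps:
c = 51727 (c = -2 + (14354 + 37375) = -2 + 51729 = 51727)
o = 51727
m = 15294 (m = 15872 - (690 - 112) = 15872 - 1*578 = 15872 - 578 = 15294)
o/m = 51727/15294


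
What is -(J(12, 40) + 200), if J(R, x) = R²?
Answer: -344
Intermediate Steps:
-(J(12, 40) + 200) = -(12² + 200) = -(144 + 200) = -1*344 = -344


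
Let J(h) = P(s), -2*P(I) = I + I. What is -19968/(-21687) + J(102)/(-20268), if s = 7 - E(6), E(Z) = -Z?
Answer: 134997785/146517372 ≈ 0.92138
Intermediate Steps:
s = 13 (s = 7 - (-1)*6 = 7 - 1*(-6) = 7 + 6 = 13)
P(I) = -I (P(I) = -(I + I)/2 = -I)
J(h) = -13 (J(h) = -1*13 = -13)
-19968/(-21687) + J(102)/(-20268) = -19968/(-21687) - 13/(-20268) = -19968*(-1/21687) - 13*(-1/20268) = 6656/7229 + 13/20268 = 134997785/146517372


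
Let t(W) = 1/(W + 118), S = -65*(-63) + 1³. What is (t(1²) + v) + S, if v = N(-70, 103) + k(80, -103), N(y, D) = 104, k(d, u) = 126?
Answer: 514795/119 ≈ 4326.0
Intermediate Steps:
S = 4096 (S = 4095 + 1 = 4096)
t(W) = 1/(118 + W)
v = 230 (v = 104 + 126 = 230)
(t(1²) + v) + S = (1/(118 + 1²) + 230) + 4096 = (1/(118 + 1) + 230) + 4096 = (1/119 + 230) + 4096 = 27371/119 + 4096 = 514795/119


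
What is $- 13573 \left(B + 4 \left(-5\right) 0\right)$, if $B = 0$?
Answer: $0$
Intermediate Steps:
$- 13573 \left(B + 4 \left(-5\right) 0\right) = - 13573 \left(0 + 4 \left(-5\right) 0\right) = - 13573 \left(0 - 0\right) = - 13573 \left(0 + 0\right) = \left(-13573\right) 0 = 0$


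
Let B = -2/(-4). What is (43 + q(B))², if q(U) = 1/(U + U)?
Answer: 1936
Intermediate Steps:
B = ½ (B = -2*(-¼) = ½ ≈ 0.50000)
q(U) = 1/(2*U)
(43 + q(B))² = (43 + 1/(2*(½)))² = (43 + (½)*2)² = (43 + 1)² = 44² = 1936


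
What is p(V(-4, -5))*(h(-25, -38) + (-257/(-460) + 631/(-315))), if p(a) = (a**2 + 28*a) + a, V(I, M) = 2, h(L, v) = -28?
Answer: -26452331/14490 ≈ -1825.6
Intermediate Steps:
p(a) = a**2 + 29*a
p(V(-4, -5))*(h(-25, -38) + (-257/(-460) + 631/(-315))) = (2*(29 + 2))*(-28 + (-257/(-460) + 631/(-315))) = (2*31)*(-28 + (-257*(-1/460) + 631*(-1/315))) = 62*(-28 + (257/460 - 631/315)) = 62*(-28 - 41861/28980) = 62*(-853301/28980) = -26452331/14490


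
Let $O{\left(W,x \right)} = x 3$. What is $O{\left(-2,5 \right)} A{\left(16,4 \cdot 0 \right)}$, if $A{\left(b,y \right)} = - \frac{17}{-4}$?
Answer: $\frac{255}{4} \approx 63.75$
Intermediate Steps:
$O{\left(W,x \right)} = 3 x$
$A{\left(b,y \right)} = \frac{17}{4}$ ($A{\left(b,y \right)} = \left(-17\right) \left(- \frac{1}{4}\right) = \frac{17}{4}$)
$O{\left(-2,5 \right)} A{\left(16,4 \cdot 0 \right)} = 3 \cdot 5 \cdot \frac{17}{4} = 15 \cdot \frac{17}{4} = \frac{255}{4}$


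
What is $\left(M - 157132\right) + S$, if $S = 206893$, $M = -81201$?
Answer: $-31440$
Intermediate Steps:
$\left(M - 157132\right) + S = \left(-81201 - 157132\right) + 206893 = -238333 + 206893 = -31440$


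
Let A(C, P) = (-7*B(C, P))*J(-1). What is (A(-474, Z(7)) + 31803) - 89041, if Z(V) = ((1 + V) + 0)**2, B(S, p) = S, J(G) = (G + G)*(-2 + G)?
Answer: -37330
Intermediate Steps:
J(G) = 2*G*(-2 + G) (J(G) = (2*G)*(-2 + G) = 2*G*(-2 + G))
Z(V) = (1 + V)**2
A(C, P) = -42*C (A(C, P) = (-7*C)*(2*(-1)*(-2 - 1)) = (-7*C)*(2*(-1)*(-3)) = -7*C*6 = -42*C)
(A(-474, Z(7)) + 31803) - 89041 = (-42*(-474) + 31803) - 89041 = (19908 + 31803) - 89041 = 51711 - 89041 = -37330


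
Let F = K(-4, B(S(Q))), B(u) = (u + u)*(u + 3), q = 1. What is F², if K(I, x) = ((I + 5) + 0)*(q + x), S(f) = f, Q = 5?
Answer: 6561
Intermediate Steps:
B(u) = 2*u*(3 + u) (B(u) = (2*u)*(3 + u) = 2*u*(3 + u))
K(I, x) = (1 + x)*(5 + I) (K(I, x) = ((I + 5) + 0)*(1 + x) = ((5 + I) + 0)*(1 + x) = (5 + I)*(1 + x) = (1 + x)*(5 + I))
F = 81 (F = 5 - 4 + 5*(2*5*(3 + 5)) - 8*5*(3 + 5) = 5 - 4 + 5*(2*5*8) - 8*5*8 = 5 - 4 + 5*80 - 4*80 = 5 - 4 + 400 - 320 = 81)
F² = 81² = 6561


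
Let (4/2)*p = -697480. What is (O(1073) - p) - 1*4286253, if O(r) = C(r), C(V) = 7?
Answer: -3937506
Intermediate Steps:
O(r) = 7
p = -348740 (p = (½)*(-697480) = -348740)
(O(1073) - p) - 1*4286253 = (7 - 1*(-348740)) - 1*4286253 = (7 + 348740) - 4286253 = 348747 - 4286253 = -3937506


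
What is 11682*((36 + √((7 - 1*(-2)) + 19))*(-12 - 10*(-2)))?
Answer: 3364416 + 186912*√7 ≈ 3.8589e+6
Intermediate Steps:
11682*((36 + √((7 - 1*(-2)) + 19))*(-12 - 10*(-2))) = 11682*((36 + √((7 + 2) + 19))*(-12 + 20)) = 11682*((36 + √(9 + 19))*8) = 11682*((36 + √28)*8) = 11682*((36 + 2*√7)*8) = 11682*(288 + 16*√7) = 3364416 + 186912*√7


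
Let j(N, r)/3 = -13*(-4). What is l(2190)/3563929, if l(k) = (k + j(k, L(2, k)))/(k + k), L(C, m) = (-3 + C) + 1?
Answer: 391/2601668170 ≈ 1.5029e-7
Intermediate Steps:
L(C, m) = -2 + C
j(N, r) = 156 (j(N, r) = 3*(-13*(-4)) = 3*52 = 156)
l(k) = (156 + k)/(2*k) (l(k) = (k + 156)/(k + k) = (156 + k)/((2*k)) = (156 + k)*(1/(2*k)) = (156 + k)/(2*k))
l(2190)/3563929 = ((½)*(156 + 2190)/2190)/3563929 = ((½)*(1/2190)*2346)*(1/3563929) = (391/730)*(1/3563929) = 391/2601668170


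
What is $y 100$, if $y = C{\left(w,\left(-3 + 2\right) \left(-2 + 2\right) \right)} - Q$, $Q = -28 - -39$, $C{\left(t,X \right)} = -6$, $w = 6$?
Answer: $-1700$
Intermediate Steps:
$Q = 11$ ($Q = -28 + 39 = 11$)
$y = -17$ ($y = -6 - 11 = -17$)
$y 100 = \left(-17\right) 100 = -1700$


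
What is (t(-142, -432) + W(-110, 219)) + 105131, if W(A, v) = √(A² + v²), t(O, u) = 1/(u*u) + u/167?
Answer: 3276453991847/31166208 + √60061 ≈ 1.0537e+5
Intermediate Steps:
t(O, u) = u⁻² + u/167 (t(O, u) = u⁻² + u*(1/167) = u⁻² + u/167)
(t(-142, -432) + W(-110, 219)) + 105131 = (((-432)⁻² + (1/167)*(-432)) + √((-110)² + 219²)) + 105131 = ((1/186624 - 432/167) + √(12100 + 47961)) + 105131 = (-80621401/31166208 + √60061) + 105131 = 3276453991847/31166208 + √60061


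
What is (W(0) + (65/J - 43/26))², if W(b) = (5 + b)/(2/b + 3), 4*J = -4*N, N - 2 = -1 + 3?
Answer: 866761/2704 ≈ 320.55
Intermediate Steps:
N = 4 (N = 2 + (-1 + 3) = 2 + 2 = 4)
J = -4 (J = (-4*4)/4 = (¼)*(-16) = -4)
W(b) = (5 + b)/(3 + 2/b)
(W(0) + (65/J - 43/26))² = (0*(5 + 0)/(2 + 3*0) + (65/(-4) - 43/26))² = (0*5/(2 + 0) + (65*(-¼) - 43*1/26))² = (0*5/2 + (-65/4 - 43/26))² = (0*(½)*5 - 931/52)² = (0 - 931/52)² = (-931/52)² = 866761/2704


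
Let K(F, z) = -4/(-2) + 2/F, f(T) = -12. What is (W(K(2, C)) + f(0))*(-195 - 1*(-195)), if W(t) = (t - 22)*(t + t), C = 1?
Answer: 0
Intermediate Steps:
K(F, z) = 2 + 2/F (K(F, z) = -4*(-½) + 2/F = 2 + 2/F)
W(t) = 2*t*(-22 + t) (W(t) = (-22 + t)*(2*t) = 2*t*(-22 + t))
(W(K(2, C)) + f(0))*(-195 - 1*(-195)) = (2*(2 + 2/2)*(-22 + (2 + 2/2)) - 12)*(-195 - 1*(-195)) = (2*(2 + 2*(½))*(-22 + (2 + 2*(½))) - 12)*(-195 + 195) = (2*(2 + 1)*(-22 + (2 + 1)) - 12)*0 = (2*3*(-22 + 3) - 12)*0 = (2*3*(-19) - 12)*0 = (-114 - 12)*0 = -126*0 = 0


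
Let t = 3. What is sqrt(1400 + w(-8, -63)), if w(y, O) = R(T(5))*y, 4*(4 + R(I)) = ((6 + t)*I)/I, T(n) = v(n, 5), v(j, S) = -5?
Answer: sqrt(1414) ≈ 37.603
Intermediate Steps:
T(n) = -5
R(I) = -7/4 (R(I) = -4 + (((6 + 3)*I)/I)/4 = -4 + ((9*I)/I)/4 = -4 + (1/4)*9 = -4 + 9/4 = -7/4)
w(y, O) = -7*y/4
sqrt(1400 + w(-8, -63)) = sqrt(1400 - 7/4*(-8)) = sqrt(1400 + 14) = sqrt(1414)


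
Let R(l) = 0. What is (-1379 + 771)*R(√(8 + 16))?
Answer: 0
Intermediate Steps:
(-1379 + 771)*R(√(8 + 16)) = (-1379 + 771)*0 = -608*0 = 0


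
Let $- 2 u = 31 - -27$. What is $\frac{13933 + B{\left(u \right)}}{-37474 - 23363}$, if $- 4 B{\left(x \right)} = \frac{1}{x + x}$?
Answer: $- \frac{3232457}{14114184} \approx -0.22902$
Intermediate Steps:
$u = -29$ ($u = - \frac{31 - -27}{2} = - \frac{31 + 27}{2} = \left(- \frac{1}{2}\right) 58 = -29$)
$B{\left(x \right)} = - \frac{1}{8 x}$ ($B{\left(x \right)} = - \frac{1}{4 \left(x + x\right)} = - \frac{1}{4 \cdot 2 x} = - \frac{\frac{1}{2} \frac{1}{x}}{4} = - \frac{1}{8 x}$)
$\frac{13933 + B{\left(u \right)}}{-37474 - 23363} = \frac{13933 - \frac{1}{8 \left(-29\right)}}{-37474 - 23363} = \frac{13933 - - \frac{1}{232}}{-60837} = \left(13933 + \frac{1}{232}\right) \left(- \frac{1}{60837}\right) = \frac{3232457}{232} \left(- \frac{1}{60837}\right) = - \frac{3232457}{14114184}$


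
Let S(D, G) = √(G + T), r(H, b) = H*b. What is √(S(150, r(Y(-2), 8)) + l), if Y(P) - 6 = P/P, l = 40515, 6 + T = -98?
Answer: √(40515 + 4*I*√3) ≈ 201.28 + 0.017*I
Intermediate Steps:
T = -104 (T = -6 - 98 = -104)
Y(P) = 7 (Y(P) = 6 + P/P = 6 + 1 = 7)
S(D, G) = √(-104 + G) (S(D, G) = √(G - 104) = √(-104 + G))
√(S(150, r(Y(-2), 8)) + l) = √(√(-104 + 7*8) + 40515) = √(√(-104 + 56) + 40515) = √(√(-48) + 40515) = √(4*I*√3 + 40515) = √(40515 + 4*I*√3)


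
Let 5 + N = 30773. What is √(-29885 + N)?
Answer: √883 ≈ 29.715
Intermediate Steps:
N = 30768 (N = -5 + 30773 = 30768)
√(-29885 + N) = √(-29885 + 30768) = √883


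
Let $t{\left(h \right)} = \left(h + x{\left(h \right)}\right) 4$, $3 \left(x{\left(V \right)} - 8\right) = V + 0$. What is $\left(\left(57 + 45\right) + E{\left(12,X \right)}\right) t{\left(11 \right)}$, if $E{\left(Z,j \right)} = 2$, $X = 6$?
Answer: $\frac{28288}{3} \approx 9429.3$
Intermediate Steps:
$x{\left(V \right)} = 8 + \frac{V}{3}$ ($x{\left(V \right)} = 8 + \frac{V + 0}{3} = 8 + \frac{V}{3}$)
$t{\left(h \right)} = 32 + \frac{16 h}{3}$ ($t{\left(h \right)} = \left(h + \left(8 + \frac{h}{3}\right)\right) 4 = \left(8 + \frac{4 h}{3}\right) 4 = 32 + \frac{16 h}{3}$)
$\left(\left(57 + 45\right) + E{\left(12,X \right)}\right) t{\left(11 \right)} = \left(\left(57 + 45\right) + 2\right) \left(32 + \frac{16}{3} \cdot 11\right) = \left(102 + 2\right) \left(32 + \frac{176}{3}\right) = 104 \cdot \frac{272}{3} = \frac{28288}{3}$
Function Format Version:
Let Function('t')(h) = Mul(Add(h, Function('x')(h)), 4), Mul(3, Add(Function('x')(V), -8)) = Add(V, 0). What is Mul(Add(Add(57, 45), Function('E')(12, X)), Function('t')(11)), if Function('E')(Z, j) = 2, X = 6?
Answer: Rational(28288, 3) ≈ 9429.3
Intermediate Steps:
Function('x')(V) = Add(8, Mul(Rational(1, 3), V)) (Function('x')(V) = Add(8, Mul(Rational(1, 3), Add(V, 0))) = Add(8, Mul(Rational(1, 3), V)))
Function('t')(h) = Add(32, Mul(Rational(16, 3), h)) (Function('t')(h) = Mul(Add(h, Add(8, Mul(Rational(1, 3), h))), 4) = Mul(Add(8, Mul(Rational(4, 3), h)), 4) = Add(32, Mul(Rational(16, 3), h)))
Mul(Add(Add(57, 45), Function('E')(12, X)), Function('t')(11)) = Mul(Add(Add(57, 45), 2), Add(32, Mul(Rational(16, 3), 11))) = Mul(Add(102, 2), Add(32, Rational(176, 3))) = Mul(104, Rational(272, 3)) = Rational(28288, 3)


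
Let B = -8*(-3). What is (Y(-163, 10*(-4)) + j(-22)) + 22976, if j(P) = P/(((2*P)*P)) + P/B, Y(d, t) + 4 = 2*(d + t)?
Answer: 744647/33 ≈ 22565.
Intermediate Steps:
B = 24
Y(d, t) = -4 + 2*d + 2*t (Y(d, t) = -4 + 2*(d + t) = -4 + (2*d + 2*t) = -4 + 2*d + 2*t)
j(P) = 1/(2*P) + P/24 (j(P) = P/(((2*P)*P)) + P/24 = P/((2*P²)) + P*(1/24) = P*(1/(2*P²)) + P/24 = 1/(2*P) + P/24)
(Y(-163, 10*(-4)) + j(-22)) + 22976 = ((-4 + 2*(-163) + 2*(10*(-4))) + (1/24)*(12 + (-22)²)/(-22)) + 22976 = ((-4 - 326 + 2*(-40)) + (1/24)*(-1/22)*(12 + 484)) + 22976 = ((-4 - 326 - 80) + (1/24)*(-1/22)*496) + 22976 = (-410 - 31/33) + 22976 = -13561/33 + 22976 = 744647/33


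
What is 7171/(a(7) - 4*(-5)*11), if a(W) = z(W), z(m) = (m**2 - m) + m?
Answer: 7171/269 ≈ 26.658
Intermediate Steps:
z(m) = m**2
a(W) = W**2
7171/(a(7) - 4*(-5)*11) = 7171/(7**2 - 4*(-5)*11) = 7171/(49 + 20*11) = 7171/(49 + 220) = 7171/269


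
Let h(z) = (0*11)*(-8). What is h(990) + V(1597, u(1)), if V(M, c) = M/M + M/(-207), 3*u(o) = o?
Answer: -1390/207 ≈ -6.7150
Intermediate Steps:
h(z) = 0 (h(z) = 0*(-8) = 0)
u(o) = o/3
V(M, c) = 1 - M/207 (V(M, c) = 1 + M*(-1/207) = 1 - M/207)
h(990) + V(1597, u(1)) = 0 + (1 - 1/207*1597) = 0 + (1 - 1597/207) = 0 - 1390/207 = -1390/207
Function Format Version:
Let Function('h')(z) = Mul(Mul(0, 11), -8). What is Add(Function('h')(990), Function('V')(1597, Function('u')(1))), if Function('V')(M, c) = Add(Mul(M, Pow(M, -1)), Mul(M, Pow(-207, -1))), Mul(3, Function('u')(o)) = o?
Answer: Rational(-1390, 207) ≈ -6.7150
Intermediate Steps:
Function('h')(z) = 0 (Function('h')(z) = Mul(0, -8) = 0)
Function('u')(o) = Mul(Rational(1, 3), o)
Function('V')(M, c) = Add(1, Mul(Rational(-1, 207), M)) (Function('V')(M, c) = Add(1, Mul(M, Rational(-1, 207))) = Add(1, Mul(Rational(-1, 207), M)))
Add(Function('h')(990), Function('V')(1597, Function('u')(1))) = Add(0, Add(1, Mul(Rational(-1, 207), 1597))) = Add(0, Add(1, Rational(-1597, 207))) = Add(0, Rational(-1390, 207)) = Rational(-1390, 207)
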